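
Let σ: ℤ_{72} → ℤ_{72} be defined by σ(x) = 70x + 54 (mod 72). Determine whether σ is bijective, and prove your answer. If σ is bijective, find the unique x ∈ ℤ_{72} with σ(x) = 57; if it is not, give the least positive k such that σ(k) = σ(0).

36

We have gcd(70, 72) = 2 > 1. Taking u = 0 and v = 36: σ(0) = 54 and σ(36) = 70·36 + 54 = 2574 ≡ 54 (mod 72).
So σ(0) = σ(36) while 0 ≠ 36, so σ is not injective, hence not bijective.
Since σ is not bijective, we find the least positive k with σ(k) = σ(0): this means 70k ≡ 0 (mod 72), i.e. 72 ∣ 70k. Since gcd(70, 72) = 2, dividing through by 2 this holds exactly when 36 ∣ 35k, and as gcd(35, 36) = 1, exactly when 36 ∣ k.
The smallest positive such k is 36.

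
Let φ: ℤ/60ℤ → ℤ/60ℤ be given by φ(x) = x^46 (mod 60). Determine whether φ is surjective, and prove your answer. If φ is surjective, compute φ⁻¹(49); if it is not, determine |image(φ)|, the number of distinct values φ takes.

12

φ(2): Repeated squaring mod 60: 2^1 ≡ 2, 2^2 ≡ 2² = 4, 2^4 ≡ 4² = 16, 2^8 ≡ 16² = 256 ≡ 16, 2^16 ≡ 16² = 256 ≡ 16, 2^32 ≡ 16² = 256 ≡ 16. Since 46 = 32 + 8 + 4 + 2, 2^46 ≡ 16·16·16·4: 16·16 = 256 ≡ 16, then 16·16 = 256 ≡ 16, then 16·4 = 64 ≡ 4. So 2^46 ≡ 4 (mod 60).
φ(8): Repeated squaring mod 60: 8^1 ≡ 8, 8^2 ≡ 8² = 64 ≡ 4, 8^4 ≡ 4² = 16, 8^8 ≡ 16² = 256 ≡ 16, 8^16 ≡ 16² = 256 ≡ 16, 8^32 ≡ 16² = 256 ≡ 16. Since 46 = 32 + 8 + 4 + 2, 8^46 ≡ 16·16·16·4: 16·16 = 256 ≡ 16, then 16·16 = 256 ≡ 16, then 16·4 = 64 ≡ 4. So 8^46 ≡ 4 (mod 60).
So φ(2) = φ(8) = 4 while 2 ≠ 8, so φ is not injective.
A non-injective map from the 60-element set ℤ/60ℤ to itself takes at most 59 distinct values, so it cannot be surjective. Thus φ is not surjective.
Since φ is not surjective, we determine |image(φ)|. Computing x^46 mod 60 for each x (by repeated squaring, reducing mod 60 at every step), the values φ(0), φ(1), …, φ(59) are: 0, 1, 4, 9, 16, 25, 36, 49, 4, 21, 40, 1, 24, 49, 16, 45, 16, 49, 24, 1, 40, 21, 4, 49, 36, 25, 16, 9, 4, 1, 0, 1, 4, 9, 16, 25, 36, 49, 4, 21, 40, 1, 24, 49, 16, 45, 16, 49, 24, 1, 40, 21, 4, 49, 36, 25, 16, 9, 4, 1.
The distinct values are {0, 1, 4, 9, 16, 21, 24, 25, 36, 40, 45, 49}; there are 12 of them.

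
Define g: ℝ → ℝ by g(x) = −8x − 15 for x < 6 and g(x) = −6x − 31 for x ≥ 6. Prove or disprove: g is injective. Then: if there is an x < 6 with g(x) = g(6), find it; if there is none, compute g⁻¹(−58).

43/8

Both pieces are strictly decreasing (slopes −8 and −6), so each is injective on its own interval.
The left piece maps (−∞, 6) onto (−63, ∞); the right piece maps [6, ∞) onto (−∞, −67].
These images are disjoint, so no value is attained by both pieces. Therefore g is injective.
Because the two images are disjoint, no x < 6 has g(x) = g(6), so we compute g⁻¹(−58): −58 lies in (−63, ∞), so solve −8x − 15 = −58: x = (−58 + 15)/(−8) = 43/8.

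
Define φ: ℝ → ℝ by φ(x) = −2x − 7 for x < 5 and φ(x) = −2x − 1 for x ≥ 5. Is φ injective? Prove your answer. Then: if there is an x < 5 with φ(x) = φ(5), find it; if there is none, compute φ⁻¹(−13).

2

Both pieces are strictly decreasing (slopes −2 and −2), so each is injective on its own interval.
The left piece maps (−∞, 5) onto (−17, ∞); the right piece maps [5, ∞) onto (−∞, −11].
These images overlap. In particular φ(5) = −11 (right piece), and solving −2x − 7 = −11 on the left piece gives x = 2 < 5.
So φ(2) = φ(5) with 2 ≠ 5, and φ is not injective. This x = 2 is the requested value below 5.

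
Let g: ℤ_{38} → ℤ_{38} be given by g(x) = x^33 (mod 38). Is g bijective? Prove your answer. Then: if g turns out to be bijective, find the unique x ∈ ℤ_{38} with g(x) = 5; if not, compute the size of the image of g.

g(4): Repeated squaring mod 38: 4^1 ≡ 4, 4^2 ≡ 4² = 16, 4^4 ≡ 16² = 256 ≡ 28, 4^8 ≡ 28² = 784 ≡ 24, 4^16 ≡ 24² = 576 ≡ 6, 4^32 ≡ 6² = 36. Since 33 = 32 + 1, 4^33 ≡ 36·4: 36·4 = 144 ≡ 30. So 4^33 ≡ 30 (mod 38).
g(6): Repeated squaring mod 38: 6^1 ≡ 6, 6^2 ≡ 6² = 36, 6^4 ≡ 36² = 1296 ≡ 4, 6^8 ≡ 4² = 16, 6^16 ≡ 16² = 256 ≡ 28, 6^32 ≡ 28² = 784 ≡ 24. Since 33 = 32 + 1, 6^33 ≡ 24·6: 24·6 = 144 ≡ 30. So 6^33 ≡ 30 (mod 38).
So g(4) = g(6) = 30 while 4 ≠ 6, therefore g is not injective, hence not bijective.
Since g is not bijective, we determine |image(g)|. Computing x^33 mod 38 for each x (by repeated squaring, reducing mod 38 at every step), the values g(0), g(1), …, g(37) are: 0, 1, 12, 31, 30, 7, 30, 1, 18, 11, 8, 1, 18, 27, 12, 27, 26, 7, 18, 19, 20, 31, 12, 11, 26, 11, 20, 37, 30, 27, 20, 37, 8, 31, 8, 7, 26, 37.
The distinct values are {0, 1, 7, 8, 11, 12, 18, 19, 20, 26, 27, 30, 31, 37}; there are 14 of them.

14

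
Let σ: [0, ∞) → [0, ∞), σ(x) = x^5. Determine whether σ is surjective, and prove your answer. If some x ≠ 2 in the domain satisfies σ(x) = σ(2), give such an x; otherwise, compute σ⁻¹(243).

3

For any y ∈ [0, ∞), x = y^{1/5} ∈ [0, ∞) gives σ(x) = y, so σ is surjective.
Since x ↦ x^5 is strictly increasing on [0, ∞), it is injective there, so no x ≠ 2 in the domain has σ(x) = σ(2). We therefore compute σ⁻¹(243) = 243^{1/5} = 3 (indeed 3^5 = 243).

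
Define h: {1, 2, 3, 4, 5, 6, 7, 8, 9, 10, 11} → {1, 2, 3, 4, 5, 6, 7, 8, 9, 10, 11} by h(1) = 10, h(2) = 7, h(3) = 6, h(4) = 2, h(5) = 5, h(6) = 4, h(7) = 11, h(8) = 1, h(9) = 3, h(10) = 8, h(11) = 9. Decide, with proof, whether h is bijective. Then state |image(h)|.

The values 10, 7, 6, 2, 5, 4, 11, 1, 3, 8, 9 are a permutation of {1, 2, 3, 4, 5, 6, 7, 8, 9, 10, 11}: each element appears exactly once.
So h is injective and surjective, hence bijective.
The image of h is {1, 2, 3, 4, 5, 6, 7, 8, 9, 10, 11}, which has 11 elements.

11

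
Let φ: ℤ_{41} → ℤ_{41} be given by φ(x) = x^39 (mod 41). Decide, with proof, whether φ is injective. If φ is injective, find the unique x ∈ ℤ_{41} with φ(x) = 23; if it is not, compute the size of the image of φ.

25

Since 41 is prime, the nonzero elements of ℤ_{41} form a cyclic group of order 40.
As gcd(39, 40) = 1, raising to the 39th power is a bijection on this group: if s^39 ≡ t^39 then (st^{−1})^39 = 1, and the only element of order dividing gcd(39, 40) = 1 is 1, so s = t.
With φ(0) = 0 this makes φ injective on all of ℤ_{41}, hence bijective (finite equal-size domain and codomain). In particular φ is injective.
Since φ is injective, we find the preimage of 23. The inverse of x ↦ x^39 on (ℤ_{41})^× is x ↦ x^39, because 39·39 = 1521 = 38·40 + 1 ≡ 1 (mod 40) and x^{40} = 1 for x ≠ 0 (Fermat). So φ⁻¹(23) = 23^39 mod 41.
Repeated squaring mod 41: 23^1 ≡ 23, 23^2 ≡ 23² = 529 ≡ 37, 23^4 ≡ 37² = 1369 ≡ 16, 23^8 ≡ 16² = 256 ≡ 10, 23^16 ≡ 10² = 100 ≡ 18, 23^32 ≡ 18² = 324 ≡ 37. Since 39 = 32 + 4 + 2 + 1, 23^39 ≡ 37·16·37·23: 37·16 = 592 ≡ 18, then 18·37 = 666 ≡ 10, then 10·23 = 230 ≡ 25. So 23^39 ≡ 25 (mod 41).
Hence φ⁻¹(23) = 25.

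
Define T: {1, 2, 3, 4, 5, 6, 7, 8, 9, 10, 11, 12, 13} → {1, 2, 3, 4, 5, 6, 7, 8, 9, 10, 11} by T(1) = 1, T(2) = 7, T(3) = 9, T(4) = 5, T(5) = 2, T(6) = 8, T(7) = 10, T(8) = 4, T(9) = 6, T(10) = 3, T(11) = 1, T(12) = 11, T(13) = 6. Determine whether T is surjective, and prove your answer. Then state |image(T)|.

Every element of the codomain has a preimage: 1 = T(1), 2 = T(5), 3 = T(10), 4 = T(8), 5 = T(4), 6 = T(9), 7 = T(2), 8 = T(6), 9 = T(3), 10 = T(7), 11 = T(12).
Therefore T is surjective.
The image of T is {1, 2, 3, 4, 5, 6, 7, 8, 9, 10, 11}, which has 11 elements.

11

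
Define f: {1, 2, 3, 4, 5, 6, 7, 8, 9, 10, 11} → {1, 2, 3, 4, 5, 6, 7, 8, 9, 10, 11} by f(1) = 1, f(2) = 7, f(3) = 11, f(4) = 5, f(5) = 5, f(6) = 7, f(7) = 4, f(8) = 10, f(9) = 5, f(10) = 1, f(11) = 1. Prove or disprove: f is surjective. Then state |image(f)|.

No element maps to 2, so f is not surjective.
The image of f is {1, 4, 5, 7, 10, 11}, which has 6 elements.

6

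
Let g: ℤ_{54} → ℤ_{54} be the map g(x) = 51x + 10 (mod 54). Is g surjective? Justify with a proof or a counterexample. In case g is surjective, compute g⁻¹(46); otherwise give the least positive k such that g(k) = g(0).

Since gcd(51, 54) = 3, we have 51x ≡ 0 (mod 3) for all x, so g(x) ≡ 1 (mod 3).
But 0 ≢ 1 (mod 3), so 0 ∈ ℤ_{54} has no preimage. Thus g is not surjective.
Since g is not surjective, we find the least positive k with g(k) = g(0): this means 51k ≡ 0 (mod 54), i.e. 54 ∣ 51k. Since gcd(51, 54) = 3, dividing through by 3 this holds exactly when 18 ∣ 17k, and as gcd(17, 18) = 1, exactly when 18 ∣ k.
The smallest positive such k is 18.

18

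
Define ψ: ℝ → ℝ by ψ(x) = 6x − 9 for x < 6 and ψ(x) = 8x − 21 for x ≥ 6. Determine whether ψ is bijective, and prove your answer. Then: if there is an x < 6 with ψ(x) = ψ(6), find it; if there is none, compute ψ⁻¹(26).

Both pieces are strictly increasing (slopes 6 and 8), so each is injective on its own interval.
The left piece maps (−∞, 6) onto (−∞, 27); the right piece maps [6, ∞) onto [27, ∞).
Since 27 = 27, the images partition ℝ: ψ is injective and surjective, hence bijective.
Because the two images are disjoint, no x < 6 has ψ(x) = ψ(6), so we compute ψ⁻¹(26): 26 lies in (−∞, 27), so solve 6x − 9 = 26: x = (26 + 9)/6 = 35/6.

35/6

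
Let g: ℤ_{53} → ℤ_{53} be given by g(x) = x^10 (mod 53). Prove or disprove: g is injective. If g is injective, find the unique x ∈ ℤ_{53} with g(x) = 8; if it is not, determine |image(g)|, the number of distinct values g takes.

g(26): Repeated squaring mod 53: 26^1 ≡ 26, 26^2 ≡ 26² = 676 ≡ 40, 26^4 ≡ 40² = 1600 ≡ 10, 26^8 ≡ 10² = 100 ≡ 47. Since 10 = 8 + 2, 26^10 ≡ 47·40: 47·40 = 1880 ≡ 25. So 26^10 ≡ 25 (mod 53).
g(27): Repeated squaring mod 53: 27^1 ≡ 27, 27^2 ≡ 27² = 729 ≡ 40, 27^4 ≡ 40² = 1600 ≡ 10, 27^8 ≡ 10² = 100 ≡ 47. Since 10 = 8 + 2, 27^10 ≡ 47·40: 47·40 = 1880 ≡ 25. So 27^10 ≡ 25 (mod 53).
So g(26) = g(27) = 25 while 26 ≠ 27, so g is not injective.
Since g is not injective, we determine |image(g)|. Computing x^10 mod 53 for each x (by repeated squaring, reducing mod 53 at every step), the values g(0), g(1), …, g(52) are: 0, 1, 17, 7, 24, 4, 13, 36, 37, 49, 15, 44, 9, 42, 29, 28, 46, 10, 38, 11, 43, 40, 6, 52, 47, 16, 25, 25, 16, 47, 52, 6, 40, 43, 11, 38, 10, 46, 28, 29, 42, 9, 44, 15, 49, 37, 36, 13, 4, 24, 7, 17, 1.
The distinct values are {0, 1, 4, 6, 7, 9, 10, 11, 13, 15, 16, 17, 24, 25, 28, 29, 36, 37, 38, 40, 42, 43, 44, 46, 47, 49, 52}; there are 27 of them.

27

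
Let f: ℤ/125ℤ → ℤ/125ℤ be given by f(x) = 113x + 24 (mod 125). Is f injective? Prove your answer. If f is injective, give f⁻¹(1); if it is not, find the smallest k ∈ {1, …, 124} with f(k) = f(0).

By definition, f is injective if f(x_1) = f(x_2) implies x_1 = x_2.
Suppose f(x_1) = f(x_2) in ℤ/125ℤ. Then 113x_1 + 24 ≡ 113x_2 + 24 (mod 125), thus 113(x_1 − x_2) ≡ 0 (mod 125).
Since gcd(113, 125) = 1, 113 is invertible modulo 125, thus x_1 − x_2 ≡ 0 (mod 125), i.e. x_1 = x_2.
Therefore f is injective.
We now compute 113⁻¹ mod 125 explicitly. Euclid's algorithm: 125 = 1·113 + 12, 113 = 9·12 + 5, 12 = 2·5 + 2, 5 = 2·2 + 1; back-substituting gives 1 = 52·113 − 47·125, so 113⁻¹ ≡ 52 (mod 125).
Since f is injective, we find f⁻¹(1): we need 113x ≡ 1 − 24 ≡ 102 (mod 125). Using 113⁻¹ = 52: x ≡ 52·102 = 5304 = 42·125 + 54, so x = 54.
Check: f(54) = 113·54 + 24 = 6126 = 49·125 + 1 ≡ 1 (mod 125).

54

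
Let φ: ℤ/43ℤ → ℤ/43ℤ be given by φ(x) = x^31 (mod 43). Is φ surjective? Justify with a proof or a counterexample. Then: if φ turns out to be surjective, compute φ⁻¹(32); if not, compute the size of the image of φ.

27

Since 43 is prime, the nonzero elements of ℤ/43ℤ form a cyclic group of order 42.
As gcd(31, 42) = 1, raising to the 31st power is a bijection on this group: if u^31 ≡ v^31 then (uv^{−1})^31 = 1, and the only element of order dividing gcd(31, 42) = 1 is 1, so u = v.
With φ(0) = 0 this makes φ injective on all of ℤ/43ℤ, hence bijective (finite equal-size domain and codomain). In particular φ is surjective.
Since φ is surjective, we find the preimage of 32. The inverse of x ↦ x^31 on (ℤ/43ℤ)^× is x ↦ x^19, because 31·19 = 589 = 14·42 + 1 ≡ 1 (mod 42) and x^{42} = 1 for x ≠ 0 (Fermat). So φ⁻¹(32) = 32^19 mod 43.
Repeated squaring mod 43: 32^1 ≡ 32, 32^2 ≡ 32² = 1024 ≡ 35, 32^4 ≡ 35² = 1225 ≡ 21, 32^8 ≡ 21² = 441 ≡ 11, 32^16 ≡ 11² = 121 ≡ 35. Since 19 = 16 + 2 + 1, 32^19 ≡ 35·35·32: 35·35 = 1225 ≡ 21, then 21·32 = 672 ≡ 27. So 32^19 ≡ 27 (mod 43).
Hence φ⁻¹(32) = 27.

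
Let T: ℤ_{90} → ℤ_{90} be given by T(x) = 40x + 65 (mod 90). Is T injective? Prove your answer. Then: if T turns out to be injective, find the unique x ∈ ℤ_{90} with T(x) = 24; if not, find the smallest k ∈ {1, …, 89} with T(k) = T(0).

9

Recall: injectivity means: for all u, v in the domain, T(u) = T(v) implies u = v.
We have gcd(40, 90) = 10 > 1. Taking u = 0 and v = 9: T(0) = 65 and T(9) = 40·9 + 65 = 425 ≡ 65 (mod 90).
So T(0) = T(9) while 0 ≠ 9, therefore T is not injective.
Since T is not injective, we find the least positive k with T(k) = T(0): this means 40k ≡ 0 (mod 90), i.e. 90 ∣ 40k. Since gcd(40, 90) = 10, dividing through by 10 this holds exactly when 9 ∣ 4k, and as gcd(4, 9) = 1, exactly when 9 ∣ k.
The smallest positive such k is 9.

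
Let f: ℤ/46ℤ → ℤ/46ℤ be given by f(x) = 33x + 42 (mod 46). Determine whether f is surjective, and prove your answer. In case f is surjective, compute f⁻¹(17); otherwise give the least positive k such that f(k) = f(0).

Since gcd(33, 46) = 1, 33 is invertible modulo 46. Euclid's algorithm: 46 = 1·33 + 13, 33 = 2·13 + 7, 13 = 1·7 + 6, 7 = 1·6 + 1; back-substituting gives 1 = 7·33 − 5·46, so 33⁻¹ ≡ 7 (mod 46).
Then y ↦ 7(y − 42) is a two-sided inverse to f, so every y ∈ ℤ/46ℤ has a preimage.
Therefore f is surjective.
Since f is surjective, we find f⁻¹(17): we need 33x ≡ 17 − 42 ≡ 21 (mod 46). Using 33⁻¹ = 7: x ≡ 7·21 = 147 = 3·46 + 9, so x = 9.
Check: f(9) = 33·9 + 42 = 339 = 7·46 + 17 ≡ 17 (mod 46).

9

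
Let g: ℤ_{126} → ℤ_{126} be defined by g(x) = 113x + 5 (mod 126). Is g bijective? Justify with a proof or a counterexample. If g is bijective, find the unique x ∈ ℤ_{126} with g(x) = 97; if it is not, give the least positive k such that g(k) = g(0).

22

If g(s) = g(t), then 113s ≡ 113t (mod 126). Because gcd(113, 126) = 1, we may cancel 113 to get s ≡ t (mod 126).
We now compute 113⁻¹ mod 126 explicitly. Euclid's algorithm: 126 = 1·113 + 13, 113 = 8·13 + 9, 13 = 1·9 + 4, 9 = 2·4 + 1; back-substituting gives 1 = 29·113 − 26·126, so 113⁻¹ ≡ 29 (mod 126).
Then y ↦ 29(y − 5) is a two-sided inverse to g, so every y ∈ ℤ_{126} has a preimage.
Hence g is bijective.
Since g is bijective, we compute g⁻¹(97): solve 113x + 5 ≡ 97 (mod 126), i.e. 113x ≡ 92 (mod 126).
Multiplying by 113⁻¹ = 29 gives x ≡ 29·92 = 2668 = 21·126 + 22 ≡ 22 (mod 126).
Check: g(22) = 113·22 + 5 = 2491 = 19·126 + 97 ≡ 97 (mod 126).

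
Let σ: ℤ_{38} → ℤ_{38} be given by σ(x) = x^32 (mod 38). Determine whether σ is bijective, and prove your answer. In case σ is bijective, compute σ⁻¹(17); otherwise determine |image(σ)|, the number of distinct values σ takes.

20

σ(18): Repeated squaring mod 38: 18^1 ≡ 18, 18^2 ≡ 18² = 324 ≡ 20, 18^4 ≡ 20² = 400 ≡ 20, 18^8 ≡ 20² = 400 ≡ 20, 18^16 ≡ 20² = 400 ≡ 20, 18^32 ≡ 20² = 400 ≡ 20. So 18^32 ≡ 20 (mod 38).
σ(20): Repeated squaring mod 38: 20^1 ≡ 20, 20^2 ≡ 20² = 400 ≡ 20, 20^4 ≡ 20² = 400 ≡ 20, 20^8 ≡ 20² = 400 ≡ 20, 20^16 ≡ 20² = 400 ≡ 20, 20^32 ≡ 20² = 400 ≡ 20. So 20^32 ≡ 20 (mod 38).
So σ(18) = σ(20) = 20 while 18 ≠ 20, thus σ is not injective, hence not bijective.
Since σ is not bijective, we determine |image(σ)|. Computing x^32 mod 38 for each x (by repeated squaring, reducing mod 38 at every step), the values σ(0), σ(1), …, σ(37) are: 0, 1, 6, 23, 36, 9, 24, 11, 26, 35, 16, 7, 30, 5, 28, 17, 4, 25, 20, 19, 20, 25, 4, 17, 28, 5, 30, 7, 16, 35, 26, 11, 24, 9, 36, 23, 6, 1.
The distinct values are {0, 1, 4, 5, 6, 7, 9, 11, 16, 17, 19, 20, 23, 24, 25, 26, 28, 30, 35, 36}; there are 20 of them.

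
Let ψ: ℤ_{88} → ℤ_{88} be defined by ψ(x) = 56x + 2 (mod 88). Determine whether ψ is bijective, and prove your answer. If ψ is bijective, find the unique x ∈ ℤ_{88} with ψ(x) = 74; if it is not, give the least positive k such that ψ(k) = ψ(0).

11

Recall that ψ is injective if ψ(u) = ψ(v) implies u = v.
We have gcd(56, 88) = 8 > 1. Taking u = 0 and v = 11: ψ(0) = 2 and ψ(11) = 56·11 + 2 = 618 ≡ 2 (mod 88).
So ψ(0) = ψ(11) while 0 ≠ 11, so ψ is not injective, hence not bijective.
Since ψ is not bijective, we find the least positive k with ψ(k) = ψ(0): this means 56k ≡ 0 (mod 88), i.e. 88 ∣ 56k. Since gcd(56, 88) = 8, dividing through by 8 this holds exactly when 11 ∣ 7k, and as gcd(7, 11) = 1, exactly when 11 ∣ k.
The smallest positive such k is 11.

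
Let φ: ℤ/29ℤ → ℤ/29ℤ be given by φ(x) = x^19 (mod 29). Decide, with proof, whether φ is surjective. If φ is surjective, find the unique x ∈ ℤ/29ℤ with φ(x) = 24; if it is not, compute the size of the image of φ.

Since 29 is prime, the nonzero elements of ℤ/29ℤ form a cyclic group of order 28.
As gcd(19, 28) = 1, raising to the 19th power is a bijection on this group: if s^19 ≡ t^19 then (st^{−1})^19 = 1, and the only element of order dividing gcd(19, 28) = 1 is 1, so s = t.
With φ(0) = 0 this makes φ injective on all of ℤ/29ℤ, hence bijective (finite equal-size domain and codomain). In particular φ is surjective.
Since φ is surjective, we find the preimage of 24. The inverse of x ↦ x^19 on (ℤ/29ℤ)^× is x ↦ x^3, because 19·3 = 57 = 2·28 + 1 ≡ 1 (mod 28) and x^{28} = 1 for x ≠ 0 (Fermat). So φ⁻¹(24) = 24^3 mod 29.
Repeated squaring mod 29: 24^1 ≡ 24, 24^2 ≡ 24² = 576 ≡ 25. Since 3 = 2 + 1, 24^3 ≡ 25·24: 25·24 = 600 ≡ 20. So 24^3 ≡ 20 (mod 29).
Hence φ⁻¹(24) = 20.

20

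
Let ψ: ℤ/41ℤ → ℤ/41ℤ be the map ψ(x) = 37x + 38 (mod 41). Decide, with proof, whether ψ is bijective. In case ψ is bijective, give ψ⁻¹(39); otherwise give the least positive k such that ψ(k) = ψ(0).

10

Recall: ψ is injective if ψ(u) = ψ(v) implies u = v.
If ψ(u) = ψ(v), then 37u ≡ 37v (mod 41). Because gcd(37, 41) = 1, we may cancel 37 to get u ≡ v (mod 41).
We now compute 37⁻¹ mod 41 explicitly. Euclid's algorithm: 41 = 1·37 + 4, 37 = 9·4 + 1; back-substituting gives 1 = 10·37 − 9·41, so 37⁻¹ ≡ 10 (mod 41).
For any y ∈ ℤ/41ℤ, x = 10(y − 38) mod 41 satisfies ψ(x) = 37·10(y − 38) + 38 ≡ y (since 37·10 ≡ 1 mod 41). So every y has a preimage.
Therefore ψ is bijective.
Since ψ is bijective, we find ψ⁻¹(39): we need 37x ≡ 39 − 38 ≡ 1 (mod 41). Using 37⁻¹ = 10: x ≡ 10·1 = 10, so x = 10.
Check: ψ(10) = 37·10 + 38 = 408 = 9·41 + 39 ≡ 39 (mod 41).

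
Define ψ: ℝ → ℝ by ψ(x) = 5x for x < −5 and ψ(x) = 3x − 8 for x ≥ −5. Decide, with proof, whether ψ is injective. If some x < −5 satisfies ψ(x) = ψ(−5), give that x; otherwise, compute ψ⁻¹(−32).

Both pieces are strictly increasing (slopes 5 and 3), so each is injective on its own interval.
The left piece maps (−∞, −5) onto (−∞, −25); the right piece maps [−5, ∞) onto [−23, ∞).
These images are disjoint, so no value is attained by both pieces. Hence ψ is injective.
Because the two images are disjoint, no x < −5 has ψ(x) = ψ(−5), so we compute ψ⁻¹(−32): −32 lies in (−∞, −25), so solve 5x = −32: x = (−32 − 0)/5 = −32/5.

-32/5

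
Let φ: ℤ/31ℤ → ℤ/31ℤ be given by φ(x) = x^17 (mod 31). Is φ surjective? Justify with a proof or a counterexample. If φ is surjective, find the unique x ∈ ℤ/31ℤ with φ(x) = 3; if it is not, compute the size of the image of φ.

Since 31 is prime, the nonzero elements of ℤ/31ℤ form a cyclic group of order 30.
As gcd(17, 30) = 1, raising to the 17th power is a bijection on this group: if x_1^17 ≡ x_2^17 then (x_1x_2^{−1})^17 = 1, and the only element of order dividing gcd(17, 30) = 1 is 1, so x_1 = x_2.
With φ(0) = 0 this makes φ injective on all of ℤ/31ℤ, hence bijective (finite equal-size domain and codomain). In particular φ is surjective.
Since φ is surjective, we find the preimage of 3. The inverse of x ↦ x^17 on (ℤ/31ℤ)^× is x ↦ x^23, because 17·23 = 391 = 13·30 + 1 ≡ 1 (mod 30) and x^{30} = 1 for x ≠ 0 (Fermat). So φ⁻¹(3) = 3^23 mod 31.
Repeated squaring mod 31: 3^1 ≡ 3, 3^2 ≡ 3² = 9, 3^4 ≡ 9² = 81 ≡ 19, 3^8 ≡ 19² = 361 ≡ 20, 3^16 ≡ 20² = 400 ≡ 28. Since 23 = 16 + 4 + 2 + 1, 3^23 ≡ 28·19·9·3: 28·19 = 532 ≡ 5, then 5·9 = 45 ≡ 14, then 14·3 = 42 ≡ 11. So 3^23 ≡ 11 (mod 31).
Hence φ⁻¹(3) = 11.

11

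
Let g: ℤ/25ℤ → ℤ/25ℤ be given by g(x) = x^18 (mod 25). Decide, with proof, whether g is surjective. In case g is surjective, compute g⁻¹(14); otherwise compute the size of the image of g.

11

g(0) = 0^18 = 0.
g(5): Repeated squaring mod 25: 5^1 ≡ 5, 5^2 ≡ 5² = 25 ≡ 0, 5^4 ≡ 0² = 0, 5^8 ≡ 0² = 0, 5^16 ≡ 0² = 0. Since 18 = 16 + 2, 5^18 ≡ 0·0: 0·0 = 0. So 5^18 ≡ 0 (mod 25).
So g(0) = g(5) = 0 while 0 ≠ 5, so g is not injective.
A non-injective map from the 25-element set ℤ/25ℤ to itself takes at most 24 distinct values, so it cannot be surjective. Thus g is not surjective.
Since g is not surjective, we determine |image(g)|. Computing x^18 mod 25 for each x (by repeated squaring, reducing mod 25 at every step), the values g(0), g(1), …, g(24) are: 0, 1, 19, 14, 11, 0, 16, 24, 9, 21, 0, 6, 4, 4, 6, 0, 21, 9, 24, 16, 0, 11, 14, 19, 1.
The distinct values are {0, 1, 4, 6, 9, 11, 14, 16, 19, 21, 24}; there are 11 of them.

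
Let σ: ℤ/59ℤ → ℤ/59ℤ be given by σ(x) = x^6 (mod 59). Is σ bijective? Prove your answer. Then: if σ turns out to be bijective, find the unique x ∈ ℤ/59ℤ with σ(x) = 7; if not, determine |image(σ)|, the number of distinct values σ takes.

30

σ(29): Repeated squaring mod 59: 29^1 ≡ 29, 29^2 ≡ 29² = 841 ≡ 15, 29^4 ≡ 15² = 225 ≡ 48. Since 6 = 4 + 2, 29^6 ≡ 48·15: 48·15 = 720 ≡ 12. So 29^6 ≡ 12 (mod 59).
σ(30): Repeated squaring mod 59: 30^1 ≡ 30, 30^2 ≡ 30² = 900 ≡ 15, 30^4 ≡ 15² = 225 ≡ 48. Since 6 = 4 + 2, 30^6 ≡ 48·15: 48·15 = 720 ≡ 12. So 30^6 ≡ 12 (mod 59).
So σ(29) = σ(30) = 12 while 29 ≠ 30, therefore σ is not injective, hence not bijective.
Since σ is not bijective, we determine |image(σ)|. Computing x^6 mod 59 for each x (by repeated squaring, reducing mod 59 at every step), the values σ(0), σ(1), …, σ(58) are: 0, 1, 5, 21, 25, 49, 46, 3, 7, 28, 9, 27, 53, 19, 15, 26, 35, 20, 22, 48, 45, 4, 17, 51, 29, 41, 36, 57, 16, 12, 12, 16, 57, 36, 41, 29, 51, 17, 4, 45, 48, 22, 20, 35, 26, 15, 19, 53, 27, 9, 28, 7, 3, 46, 49, 25, 21, 5, 1.
The distinct values are {0, 1, 3, 4, 5, 7, 9, 12, 15, 16, 17, 19, 20, 21, 22, 25, 26, 27, 28, 29, 35, 36, 41, 45, 46, 48, 49, 51, 53, 57}; there are 30 of them.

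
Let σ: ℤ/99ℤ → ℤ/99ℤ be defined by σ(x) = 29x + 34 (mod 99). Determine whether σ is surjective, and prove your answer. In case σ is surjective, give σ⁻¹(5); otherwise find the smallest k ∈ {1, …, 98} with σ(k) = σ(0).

98

Since gcd(29, 99) = 1, 29 is invertible modulo 99. Euclid's algorithm: 99 = 3·29 + 12, 29 = 2·12 + 5, 12 = 2·5 + 2, 5 = 2·2 + 1; back-substituting gives 1 = 41·29 − 12·99, so 29⁻¹ ≡ 41 (mod 99).
Then y ↦ 41(y − 34) is a two-sided inverse to σ, so every y ∈ ℤ/99ℤ has a preimage.
Therefore σ is surjective.
Since σ is surjective, we compute σ⁻¹(5): solve 29x + 34 ≡ 5 (mod 99), i.e. 29x ≡ 70 (mod 99).
Multiplying by 29⁻¹ = 41 gives x ≡ 41·70 = 2870 = 28·99 + 98 ≡ 98 (mod 99).
Check: σ(98) = 29·98 + 34 = 2876 = 29·99 + 5 ≡ 5 (mod 99).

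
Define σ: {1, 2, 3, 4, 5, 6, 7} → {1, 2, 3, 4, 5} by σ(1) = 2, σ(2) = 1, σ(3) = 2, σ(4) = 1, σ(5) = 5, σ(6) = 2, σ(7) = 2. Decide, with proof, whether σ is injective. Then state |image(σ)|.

3

σ(1) = 2 = σ(3) with 1 ≠ 3, so σ is not injective.
The image of σ is {1, 2, 5}, which has 3 elements.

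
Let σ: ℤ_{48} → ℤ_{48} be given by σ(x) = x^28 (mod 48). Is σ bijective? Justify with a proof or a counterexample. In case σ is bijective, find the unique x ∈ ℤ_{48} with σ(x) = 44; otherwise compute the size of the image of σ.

4

σ(2): Repeated squaring mod 48: 2^1 ≡ 2, 2^2 ≡ 2² = 4, 2^4 ≡ 4² = 16, 2^8 ≡ 16² = 256 ≡ 16, 2^16 ≡ 16² = 256 ≡ 16. Since 28 = 16 + 8 + 4, 2^28 ≡ 16·16·16: 16·16 = 256 ≡ 16, then 16·16 = 256 ≡ 16. So 2^28 ≡ 16 (mod 48).
σ(4): Repeated squaring mod 48: 4^1 ≡ 4, 4^2 ≡ 4² = 16, 4^4 ≡ 16² = 256 ≡ 16, 4^8 ≡ 16² = 256 ≡ 16, 4^16 ≡ 16² = 256 ≡ 16. Since 28 = 16 + 8 + 4, 4^28 ≡ 16·16·16: 16·16 = 256 ≡ 16, then 16·16 = 256 ≡ 16. So 4^28 ≡ 16 (mod 48).
So σ(2) = σ(4) = 16 while 2 ≠ 4, hence σ is not injective, hence not bijective.
Since σ is not bijective, we determine |image(σ)|. Computing x^28 mod 48 for each x (by repeated squaring, reducing mod 48 at every step), the values σ(0), σ(1), …, σ(47) are: 0, 1, 16, 33, 16, 1, 0, 1, 16, 33, 16, 1, 0, 1, 16, 33, 16, 1, 0, 1, 16, 33, 16, 1, 0, 1, 16, 33, 16, 1, 0, 1, 16, 33, 16, 1, 0, 1, 16, 33, 16, 1, 0, 1, 16, 33, 16, 1.
The distinct values are {0, 1, 16, 33}; there are 4 of them.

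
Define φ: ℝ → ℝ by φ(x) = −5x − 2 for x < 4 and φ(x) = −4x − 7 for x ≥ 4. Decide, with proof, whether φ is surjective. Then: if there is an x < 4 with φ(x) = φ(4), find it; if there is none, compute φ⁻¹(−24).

17/4

Both pieces are strictly decreasing (slopes −5 and −4), so each is injective on its own interval.
The left piece maps (−∞, 4) onto (−22, ∞); the right piece maps [4, ∞) onto (−∞, −23].
The union (−22, ∞) ∪ (−∞, −23] omits the interval between −22 and −23; in particular −22 has no preimage. So φ is not surjective.
Because the two images are disjoint, no x < 4 has φ(x) = φ(4), so we compute φ⁻¹(−24): −24 lies in (−∞, −23], so solve −4x − 7 = −24: x = (−24 + 7)/(−4) = 17/4.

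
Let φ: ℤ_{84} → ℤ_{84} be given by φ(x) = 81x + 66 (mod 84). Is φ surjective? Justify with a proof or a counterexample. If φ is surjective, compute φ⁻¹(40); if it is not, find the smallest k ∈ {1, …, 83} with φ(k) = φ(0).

28

Recall: φ is surjective if every y in the codomain equals φ(x) for some x in the domain.
Since gcd(81, 84) = 3, we have 81x ≡ 0 (mod 3) for all x, so φ(x) ≡ 0 (mod 3).
But 1 ≢ 0 (mod 3), so 1 ∈ ℤ_{84} has no preimage. So φ is not surjective.
Since φ is not surjective, we find the least positive k with φ(k) = φ(0): this means 81k ≡ 0 (mod 84), i.e. 84 ∣ 81k. Since gcd(81, 84) = 3, dividing through by 3 this holds exactly when 28 ∣ 27k, and as gcd(27, 28) = 1, exactly when 28 ∣ k.
The smallest positive such k is 28.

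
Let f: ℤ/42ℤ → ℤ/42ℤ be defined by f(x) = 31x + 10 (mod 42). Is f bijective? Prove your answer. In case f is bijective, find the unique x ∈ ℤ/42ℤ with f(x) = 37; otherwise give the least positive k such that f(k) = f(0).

9

If f(x_1) = f(x_2), then 31x_1 ≡ 31x_2 (mod 42). Because gcd(31, 42) = 1, we may cancel 31 to get x_1 ≡ x_2 (mod 42).
We now compute 31⁻¹ mod 42 explicitly. Euclid's algorithm: 42 = 1·31 + 11, 31 = 2·11 + 9, 11 = 1·9 + 2, 9 = 4·2 + 1; back-substituting gives 1 = 19·31 − 14·42, so 31⁻¹ ≡ 19 (mod 42).
Then y ↦ 19(y − 10) is a two-sided inverse to f, so every y ∈ ℤ/42ℤ has a preimage.
Thus f is bijective.
Since f is bijective, we compute f⁻¹(37): solve 31x + 10 ≡ 37 (mod 42), i.e. 31x ≡ 27 (mod 42).
Multiplying by 31⁻¹ = 19 gives x ≡ 19·27 = 513 = 12·42 + 9 ≡ 9 (mod 42).
Check: f(9) = 31·9 + 10 = 289 = 6·42 + 37 ≡ 37 (mod 42).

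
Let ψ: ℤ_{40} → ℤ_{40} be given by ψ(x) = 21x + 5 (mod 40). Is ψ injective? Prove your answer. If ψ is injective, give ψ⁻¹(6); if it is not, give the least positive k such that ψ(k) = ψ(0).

21

If ψ(s) = ψ(t), then 21s ≡ 21t (mod 40). Because gcd(21, 40) = 1, we may cancel 21 to get s ≡ t (mod 40).
So ψ is injective.
We now compute 21⁻¹ mod 40 explicitly. Euclid's algorithm: 40 = 1·21 + 19, 21 = 1·19 + 2, 19 = 9·2 + 1; back-substituting gives 1 = 21·21 − 11·40, so 21⁻¹ ≡ 21 (mod 40).
Since ψ is injective, we compute ψ⁻¹(6): solve 21x + 5 ≡ 6 (mod 40), i.e. 21x ≡ 1 (mod 40).
Multiplying by 21⁻¹ = 21 gives x ≡ 21·1 = 21 ≡ 21 (mod 40).
Check: ψ(21) = 21·21 + 5 = 446 = 11·40 + 6 ≡ 6 (mod 40).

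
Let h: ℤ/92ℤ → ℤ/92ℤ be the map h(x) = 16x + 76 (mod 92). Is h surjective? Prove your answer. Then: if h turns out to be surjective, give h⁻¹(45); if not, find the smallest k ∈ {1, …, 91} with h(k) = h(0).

Recall: h is surjective if every y in the codomain equals h(x) for some x in the domain.
Since gcd(16, 92) = 4, we have 16x ≡ 0 (mod 4) for all x, so h(x) ≡ 0 (mod 4).
But 1 ≢ 0 (mod 4), so 1 ∈ ℤ/92ℤ has no preimage. Thus h is not surjective.
Since h is not surjective, we find the least positive k with h(k) = h(0): this means 16k ≡ 0 (mod 92), i.e. 92 ∣ 16k. Since gcd(16, 92) = 4, dividing through by 4 this holds exactly when 23 ∣ 4k, and as gcd(4, 23) = 1, exactly when 23 ∣ k.
The smallest positive such k is 23.

23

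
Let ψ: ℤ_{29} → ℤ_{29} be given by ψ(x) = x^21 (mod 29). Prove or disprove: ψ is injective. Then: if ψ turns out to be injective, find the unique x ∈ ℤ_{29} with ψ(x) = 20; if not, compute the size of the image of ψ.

ψ(2): Repeated squaring mod 29: 2^1 ≡ 2, 2^2 ≡ 2² = 4, 2^4 ≡ 4² = 16, 2^8 ≡ 16² = 256 ≡ 24, 2^16 ≡ 24² = 576 ≡ 25. Since 21 = 16 + 4 + 1, 2^21 ≡ 25·16·2: 25·16 = 400 ≡ 23, then 23·2 = 46 ≡ 17. So 2^21 ≡ 17 (mod 29).
ψ(3): Repeated squaring mod 29: 3^1 ≡ 3, 3^2 ≡ 3² = 9, 3^4 ≡ 9² = 81 ≡ 23, 3^8 ≡ 23² = 529 ≡ 7, 3^16 ≡ 7² = 49 ≡ 20. Since 21 = 16 + 4 + 1, 3^21 ≡ 20·23·3: 20·23 = 460 ≡ 25, then 25·3 = 75 ≡ 17. So 3^21 ≡ 17 (mod 29).
So ψ(2) = ψ(3) = 17 while 2 ≠ 3, thus ψ is not injective.
Since ψ is not injective, we determine |image(ψ)|. Computing x^21 mod 29 for each x (by repeated squaring, reducing mod 29 at every step), the values ψ(0), ψ(1), …, ψ(28) are: 0, 1, 17, 17, 28, 28, 28, 1, 12, 28, 12, 17, 12, 28, 17, 12, 1, 17, 12, 17, 1, 17, 28, 1, 1, 1, 12, 12, 28.
The distinct values are {0, 1, 12, 17, 28}; there are 5 of them.

5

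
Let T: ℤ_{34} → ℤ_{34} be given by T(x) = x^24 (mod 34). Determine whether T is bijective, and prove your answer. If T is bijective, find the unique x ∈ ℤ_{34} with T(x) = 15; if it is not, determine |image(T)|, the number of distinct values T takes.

T(2): Repeated squaring mod 34: 2^1 ≡ 2, 2^2 ≡ 2² = 4, 2^4 ≡ 4² = 16, 2^8 ≡ 16² = 256 ≡ 18, 2^16 ≡ 18² = 324 ≡ 18. Since 24 = 16 + 8, 2^24 ≡ 18·18: 18·18 = 324 ≡ 18. So 2^24 ≡ 18 (mod 34).
T(4): Repeated squaring mod 34: 4^1 ≡ 4, 4^2 ≡ 4² = 16, 4^4 ≡ 16² = 256 ≡ 18, 4^8 ≡ 18² = 324 ≡ 18, 4^16 ≡ 18² = 324 ≡ 18. Since 24 = 16 + 8, 4^24 ≡ 18·18: 18·18 = 324 ≡ 18. So 4^24 ≡ 18 (mod 34).
So T(2) = T(4) = 18 while 2 ≠ 4, so T is not injective, hence not bijective.
Since T is not bijective, we determine |image(T)|. Computing x^24 mod 34 for each x (by repeated squaring, reducing mod 34 at every step), the values T(0), T(1), …, T(33) are: 0, 1, 18, 33, 18, 33, 16, 33, 18, 1, 16, 33, 16, 1, 16, 1, 18, 17, 18, 1, 16, 1, 16, 33, 16, 1, 18, 33, 16, 33, 18, 33, 18, 1.
The distinct values are {0, 1, 16, 17, 18, 33}; there are 6 of them.

6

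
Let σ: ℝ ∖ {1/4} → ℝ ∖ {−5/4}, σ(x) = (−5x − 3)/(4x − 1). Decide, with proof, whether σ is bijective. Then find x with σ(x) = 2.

Suppose σ(u) = σ(v). Cross-multiplying: (−5u − 3)(4v − 1) = (−5v − 3)(4u − 1).
Expanding both sides and cancelling the symmetric terms leaves 17·(u − v) = 0. Since 17 ≠ 0, u = v. Thus σ is injective.
For any y ≠ −5/4, solving y(4x − 1) = −5x − 3 for x gives a well-defined x ≠ 1/4. So σ is surjective.
Therefore σ is bijective.
Solving σ(x) = 2: cross-multiplying gives −5x − 3 = 2(4x − 1), which rearranges to −13x = 1, so x = −1/13.

-1/13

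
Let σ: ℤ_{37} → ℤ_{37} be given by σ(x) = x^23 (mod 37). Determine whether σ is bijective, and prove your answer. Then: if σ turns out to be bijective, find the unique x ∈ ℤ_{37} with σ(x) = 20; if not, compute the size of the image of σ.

Since 37 is prime, the nonzero elements of ℤ_{37} form a cyclic group of order 36.
As gcd(23, 36) = 1, raising to the 23rd power is a bijection on this group: if x_1^23 ≡ x_2^23 then (x_1x_2^{−1})^23 = 1, and the only element of order dividing gcd(23, 36) = 1 is 1, so x_1 = x_2.
With σ(0) = 0 this makes σ injective on all of ℤ_{37}, hence bijective (finite equal-size domain and codomain). In particular σ is bijective.
Since σ is bijective, we find the preimage of 20. The inverse of x ↦ x^23 on (ℤ_{37})^× is x ↦ x^11, because 23·11 = 253 = 7·36 + 1 ≡ 1 (mod 36) and x^{36} = 1 for x ≠ 0 (Fermat). So σ⁻¹(20) = 20^11 mod 37.
Repeated squaring mod 37: 20^1 ≡ 20, 20^2 ≡ 20² = 400 ≡ 30, 20^4 ≡ 30² = 900 ≡ 12, 20^8 ≡ 12² = 144 ≡ 33. Since 11 = 8 + 2 + 1, 20^11 ≡ 33·30·20: 33·30 = 990 ≡ 28, then 28·20 = 560 ≡ 5. So 20^11 ≡ 5 (mod 37).
Hence σ⁻¹(20) = 5.

5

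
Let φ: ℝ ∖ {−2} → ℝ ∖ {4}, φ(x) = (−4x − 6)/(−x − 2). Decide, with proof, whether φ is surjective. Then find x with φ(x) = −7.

-20/11

For any y ≠ 4, solving y(−x − 2) = −4x − 6 for x gives a well-defined x ≠ −2. So φ is surjective.
Solving φ(x) = −7: cross-multiplying gives −4x − 6 = −7(−x − 2), which rearranges to −11x = 20, so x = −20/11.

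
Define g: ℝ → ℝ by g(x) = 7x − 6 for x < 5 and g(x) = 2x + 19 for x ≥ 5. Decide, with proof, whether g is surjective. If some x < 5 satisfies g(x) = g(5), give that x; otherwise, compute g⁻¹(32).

Both pieces are strictly increasing (slopes 7 and 2), so each is injective on its own interval.
The left piece maps (−∞, 5) onto (−∞, 29); the right piece maps [5, ∞) onto [29, ∞).
These images together cover ℝ, so g is surjective.
Because the two images are disjoint, no x < 5 has g(x) = g(5), so we compute g⁻¹(32): 32 lies in [29, ∞), so solve 2x + 19 = 32: x = (32 − 19)/2 = 13/2.

13/2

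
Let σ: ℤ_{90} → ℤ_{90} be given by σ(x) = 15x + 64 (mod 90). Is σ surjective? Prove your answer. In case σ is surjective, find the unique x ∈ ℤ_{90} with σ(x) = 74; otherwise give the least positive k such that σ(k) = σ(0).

6

Recall: σ is surjective if every y in the codomain equals σ(x) for some x in the domain.
Since gcd(15, 90) = 15, we have 15x ≡ 0 (mod 15) for all x, so σ(x) ≡ 4 (mod 15).
But 0 ≢ 4 (mod 15), so 0 ∈ ℤ_{90} has no preimage. So σ is not surjective.
Since σ is not surjective, we find the least positive k with σ(k) = σ(0): this means 15k ≡ 0 (mod 90), i.e. 90 ∣ 15k. Since gcd(15, 90) = 15, dividing through by 15 this holds exactly when 6 ∣ k.
The smallest positive such k is 6.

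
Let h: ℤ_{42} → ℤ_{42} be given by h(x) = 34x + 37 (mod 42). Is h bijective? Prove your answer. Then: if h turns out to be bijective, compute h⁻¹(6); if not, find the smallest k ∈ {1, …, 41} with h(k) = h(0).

We have gcd(34, 42) = 2 > 1. Taking a = 0 and b = 21: h(0) = 37 and h(21) = 34·21 + 37 = 751 ≡ 37 (mod 42).
So h(0) = h(21) while 0 ≠ 21, thus h is not injective, hence not bijective.
Since h is not bijective, we find the least positive k with h(k) = h(0): this means 34k ≡ 0 (mod 42), i.e. 42 ∣ 34k. Since gcd(34, 42) = 2, dividing through by 2 this holds exactly when 21 ∣ 17k, and as gcd(17, 21) = 1, exactly when 21 ∣ k.
The smallest positive such k is 21.

21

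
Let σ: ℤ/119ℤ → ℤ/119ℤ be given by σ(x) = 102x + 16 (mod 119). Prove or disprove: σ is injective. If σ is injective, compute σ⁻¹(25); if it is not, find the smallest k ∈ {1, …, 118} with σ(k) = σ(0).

7

We have gcd(102, 119) = 17 > 1. Taking s = 0 and t = 7: σ(0) = 16 and σ(7) = 102·7 + 16 = 730 ≡ 16 (mod 119).
So σ(0) = σ(7) while 0 ≠ 7, so σ is not injective.
Since σ is not injective, we find the least positive k with σ(k) = σ(0): this means 102k ≡ 0 (mod 119), i.e. 119 ∣ 102k. Since gcd(102, 119) = 17, dividing through by 17 this holds exactly when 7 ∣ 6k, and as gcd(6, 7) = 1, exactly when 7 ∣ k.
The smallest positive such k is 7.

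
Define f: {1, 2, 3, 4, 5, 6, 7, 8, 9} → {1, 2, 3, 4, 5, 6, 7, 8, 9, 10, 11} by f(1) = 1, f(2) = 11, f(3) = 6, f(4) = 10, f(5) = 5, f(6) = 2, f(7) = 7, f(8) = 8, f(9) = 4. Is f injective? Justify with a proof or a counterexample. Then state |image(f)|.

9

The values f(1), …, f(9) are 1, 11, 6, 10, 5, 2, 7, 8, 4 — all distinct.
So f(x_1) = f(x_2) only when x_1 = x_2, and f is injective.
The image of f is {1, 2, 4, 5, 6, 7, 8, 10, 11}, which has 9 elements.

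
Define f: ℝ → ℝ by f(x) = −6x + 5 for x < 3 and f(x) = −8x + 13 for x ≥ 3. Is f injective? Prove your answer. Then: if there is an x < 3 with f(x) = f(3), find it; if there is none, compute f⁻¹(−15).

Both pieces are strictly decreasing (slopes −6 and −8), so each is injective on its own interval.
The left piece maps (−∞, 3) onto (−13, ∞); the right piece maps [3, ∞) onto (−∞, −11].
These images overlap. In particular f(3) = −11 (right piece), and solving −6x + 5 = −11 on the left piece gives x = 8/3 < 3.
So f(8/3) = f(3) with 8/3 ≠ 3, and f is not injective. This x = 8/3 is the requested value below 3.

8/3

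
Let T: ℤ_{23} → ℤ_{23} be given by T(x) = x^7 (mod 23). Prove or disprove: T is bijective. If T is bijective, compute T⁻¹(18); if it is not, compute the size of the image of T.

16

Since 23 is prime, the nonzero elements of ℤ_{23} form a cyclic group of order 22.
As gcd(7, 22) = 1, raising to the 7th power is a bijection on this group: if s^7 ≡ t^7 then (st^{−1})^7 = 1, and the only element of order dividing gcd(7, 22) = 1 is 1, so s = t.
With T(0) = 0 this makes T injective on all of ℤ_{23}, hence bijective (finite equal-size domain and codomain). In particular T is bijective.
Since T is bijective, we find the preimage of 18. The inverse of x ↦ x^7 on (ℤ_{23})^× is x ↦ x^19, because 7·19 = 133 = 6·22 + 1 ≡ 1 (mod 22) and x^{22} = 1 for x ≠ 0 (Fermat). So T⁻¹(18) = 18^19 mod 23.
Repeated squaring mod 23: 18^1 ≡ 18, 18^2 ≡ 18² = 324 ≡ 2, 18^4 ≡ 2² = 4, 18^8 ≡ 4² = 16, 18^16 ≡ 16² = 256 ≡ 3. Since 19 = 16 + 2 + 1, 18^19 ≡ 3·2·18: 3·2 = 6, then 6·18 = 108 ≡ 16. So 18^19 ≡ 16 (mod 23).
Hence T⁻¹(18) = 16.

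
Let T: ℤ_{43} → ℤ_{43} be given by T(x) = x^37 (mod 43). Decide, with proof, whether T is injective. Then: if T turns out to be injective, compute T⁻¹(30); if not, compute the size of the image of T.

34

Since 43 is prime, the nonzero elements of ℤ_{43} form a cyclic group of order 42.
As gcd(37, 42) = 1, raising to the 37th power is a bijection on this group: if s^37 ≡ t^37 then (st^{−1})^37 = 1, and the only element of order dividing gcd(37, 42) = 1 is 1, so s = t.
With T(0) = 0 this makes T injective on all of ℤ_{43}, hence bijective (finite equal-size domain and codomain). In particular T is injective.
Since T is injective, we find the preimage of 30. The inverse of x ↦ x^37 on (ℤ_{43})^× is x ↦ x^25, because 37·25 = 925 = 22·42 + 1 ≡ 1 (mod 42) and x^{42} = 1 for x ≠ 0 (Fermat). So T⁻¹(30) = 30^25 mod 43.
Repeated squaring mod 43: 30^1 ≡ 30, 30^2 ≡ 30² = 900 ≡ 40, 30^4 ≡ 40² = 1600 ≡ 9, 30^8 ≡ 9² = 81 ≡ 38, 30^16 ≡ 38² = 1444 ≡ 25. Since 25 = 16 + 8 + 1, 30^25 ≡ 25·38·30: 25·38 = 950 ≡ 4, then 4·30 = 120 ≡ 34. So 30^25 ≡ 34 (mod 43).
Hence T⁻¹(30) = 34.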